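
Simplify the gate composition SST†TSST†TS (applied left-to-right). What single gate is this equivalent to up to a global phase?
S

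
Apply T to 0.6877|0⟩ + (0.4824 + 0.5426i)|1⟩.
0.6877|0⟩ + (-0.04257 + 0.7248i)|1⟩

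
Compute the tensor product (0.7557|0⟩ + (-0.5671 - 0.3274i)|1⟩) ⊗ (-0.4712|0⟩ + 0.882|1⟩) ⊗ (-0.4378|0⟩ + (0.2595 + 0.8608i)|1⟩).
0.1559|000⟩ + (-0.0924 - 0.3065i)|001⟩ - 0.2918|010⟩ + (0.173 + 0.5737i)|011⟩ + (-0.117 - 0.06754i)|100⟩ + (-0.06345 + 0.2701i)|101⟩ + (0.219 + 0.1264i)|110⟩ + (0.1188 - 0.5055i)|111⟩

amp(|b₁b₂…⟩) = product of the factor amplitudes for bits b₁, b₂, …; only kets whose every factor amplitude is nonzero survive.
|000⟩: (0.7557)(-0.4712)(-0.4378) = 0.1559
|001⟩: (0.7557)(-0.4712)(0.2595 + 0.8608i) = (-0.0924 - 0.3065i)
|010⟩: (0.7557)(0.882)(-0.4378) = -0.2918
|011⟩: (0.7557)(0.882)(0.2595 + 0.8608i) = (0.173 + 0.5737i)
|100⟩: (-0.5671 - 0.3274i)(-0.4712)(-0.4378) = (-0.117 - 0.06754i)
|101⟩: (-0.5671 - 0.3274i)(-0.4712)(0.2595 + 0.8608i) = (-0.06345 + 0.2701i)
|110⟩: (-0.5671 - 0.3274i)(0.882)(-0.4378) = (0.219 + 0.1264i)
|111⟩: (-0.5671 - 0.3274i)(0.882)(0.2595 + 0.8608i) = (0.1188 - 0.5055i)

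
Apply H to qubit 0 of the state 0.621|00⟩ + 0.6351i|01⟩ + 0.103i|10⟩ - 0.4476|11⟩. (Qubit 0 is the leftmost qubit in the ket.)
(0.4391 + 0.07283i)|00⟩ + (-0.3165 + 0.4491i)|01⟩ + (0.4391 - 0.07283i)|10⟩ + (0.3165 + 0.4491i)|11⟩

H on qubit 0 mixes each pair of kets that differ only in qubit 0: amplitudes (a, b) of (|…0…⟩, |…1…⟩) become ((a + b)/√2, (a − b)/√2). Kets absent from the input have amplitude 0.
(|00⟩, |10⟩): (a, b) = (0.621, 0.103i) → ((0.4391 + 0.07283i), (0.4391 - 0.07283i))
(|01⟩, |11⟩): (a, b) = (0.6351i, -0.4476) → ((-0.3165 + 0.4491i), (0.3165 + 0.4491i))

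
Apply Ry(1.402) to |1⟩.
-0.645|0⟩ + 0.7642|1⟩

Ry(1.402) = [[cos(θ/2), −sin(θ/2)], [sin(θ/2), cos(θ/2)]]; θ = 1.402, cos(θ/2) ≈ 0.764198, sin(θ/2) ≈ 0.644982.
With a = amp(|0⟩) = 0 and b = amp(|1⟩) = 1:
new amp(|0⟩) = (0.764198)·a + (-0.644982)·b = -0.645
new amp(|1⟩) = (0.644982)·a + (0.764198)·b = 0.7642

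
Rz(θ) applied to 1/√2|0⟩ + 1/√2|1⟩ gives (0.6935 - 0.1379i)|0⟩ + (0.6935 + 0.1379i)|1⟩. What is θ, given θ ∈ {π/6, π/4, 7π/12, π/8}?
π/8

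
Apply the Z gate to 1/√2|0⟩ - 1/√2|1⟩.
1/√2|0⟩ + 1/√2|1⟩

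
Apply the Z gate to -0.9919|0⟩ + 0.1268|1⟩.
-0.9919|0⟩ - 0.1268|1⟩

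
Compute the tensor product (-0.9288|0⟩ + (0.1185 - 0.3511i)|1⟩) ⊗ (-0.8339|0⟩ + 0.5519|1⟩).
0.7745|00⟩ - 0.5126|01⟩ + (-0.09882 + 0.2928i)|10⟩ + (0.0654 - 0.1938i)|11⟩

amp(|b₁b₂…⟩) = product of the factor amplitudes for bits b₁, b₂, …; only kets whose every factor amplitude is nonzero survive.
|00⟩: (-0.9288)(-0.8339) = 0.7745
|01⟩: (-0.9288)(0.5519) = -0.5126
|10⟩: (0.1185 - 0.3511i)(-0.8339) = (-0.09882 + 0.2928i)
|11⟩: (0.1185 - 0.3511i)(0.5519) = (0.0654 - 0.1938i)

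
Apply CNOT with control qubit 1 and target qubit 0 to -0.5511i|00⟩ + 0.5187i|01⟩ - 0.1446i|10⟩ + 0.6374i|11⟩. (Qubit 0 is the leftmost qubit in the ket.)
-0.5511i|00⟩ + 0.6374i|01⟩ - 0.1446i|10⟩ + 0.5187i|11⟩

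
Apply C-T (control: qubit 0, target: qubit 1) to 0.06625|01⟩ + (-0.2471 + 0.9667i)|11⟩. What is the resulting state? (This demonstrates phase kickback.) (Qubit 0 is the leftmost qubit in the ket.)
0.06625|01⟩ + (-0.8583 + 0.5088i)|11⟩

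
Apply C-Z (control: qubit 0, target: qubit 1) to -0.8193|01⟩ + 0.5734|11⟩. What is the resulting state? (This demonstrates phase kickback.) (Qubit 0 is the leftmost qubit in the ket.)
-0.8193|01⟩ - 0.5734|11⟩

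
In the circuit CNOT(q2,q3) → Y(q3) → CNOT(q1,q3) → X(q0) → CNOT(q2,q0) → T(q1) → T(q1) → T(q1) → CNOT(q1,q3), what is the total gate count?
9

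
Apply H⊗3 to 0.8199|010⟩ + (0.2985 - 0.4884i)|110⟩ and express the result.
(0.3954 - 0.1727i)|000⟩ + (0.3954 - 0.1727i)|001⟩ + (-0.3954 + 0.1727i)|010⟩ + (-0.3954 + 0.1727i)|011⟩ + (0.1843 + 0.1727i)|100⟩ + (0.1843 + 0.1727i)|101⟩ + (-0.1843 - 0.1727i)|110⟩ + (-0.1843 - 0.1727i)|111⟩

H⊗3 gives amp(|y⟩) = (1/2√2) Σ_x (−1)^(x·y) amp(|x⟩), where x·y is the number of positions in which both x and y have a 1.
|000⟩: (0.8199 + (0.2985 - 0.4884i))/(2√2) = (0.3954 - 0.1727i)
|001⟩: (0.8199 + (0.2985 - 0.4884i))/(2√2) = (0.3954 - 0.1727i)
|010⟩: (-0.8199 - (0.2985 - 0.4884i))/(2√2) = (-0.3954 + 0.1727i)
|011⟩: (-0.8199 - (0.2985 - 0.4884i))/(2√2) = (-0.3954 + 0.1727i)
|100⟩: (0.8199 - (0.2985 - 0.4884i))/(2√2) = (0.1843 + 0.1727i)
|101⟩: (0.8199 - (0.2985 - 0.4884i))/(2√2) = (0.1843 + 0.1727i)
|110⟩: (-0.8199 + (0.2985 - 0.4884i))/(2√2) = (-0.1843 - 0.1727i)
|111⟩: (-0.8199 + (0.2985 - 0.4884i))/(2√2) = (-0.1843 - 0.1727i)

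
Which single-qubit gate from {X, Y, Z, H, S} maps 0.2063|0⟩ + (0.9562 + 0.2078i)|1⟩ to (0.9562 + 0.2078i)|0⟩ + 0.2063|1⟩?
X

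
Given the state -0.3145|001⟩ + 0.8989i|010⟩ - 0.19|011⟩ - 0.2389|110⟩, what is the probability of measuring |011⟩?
0.0361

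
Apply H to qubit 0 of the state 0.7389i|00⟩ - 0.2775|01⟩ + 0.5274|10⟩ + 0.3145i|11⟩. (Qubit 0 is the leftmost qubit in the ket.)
(0.3729 + 0.5225i)|00⟩ + (-0.1962 + 0.2224i)|01⟩ + (-0.3729 + 0.5225i)|10⟩ + (-0.1962 - 0.2224i)|11⟩

H on qubit 0 mixes each pair of kets that differ only in qubit 0: amplitudes (a, b) of (|…0…⟩, |…1…⟩) become ((a + b)/√2, (a − b)/√2). Kets absent from the input have amplitude 0.
(|00⟩, |10⟩): (a, b) = (0.7389i, 0.5274) → ((0.3729 + 0.5225i), (-0.3729 + 0.5225i))
(|01⟩, |11⟩): (a, b) = (-0.2775, 0.3145i) → ((-0.1962 + 0.2224i), (-0.1962 - 0.2224i))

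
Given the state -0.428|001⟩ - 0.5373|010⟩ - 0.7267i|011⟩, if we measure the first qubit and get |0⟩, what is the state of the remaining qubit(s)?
-0.428|01⟩ - 0.5373|10⟩ - 0.7267i|11⟩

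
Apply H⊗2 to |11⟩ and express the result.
1/2|00⟩ - 1/2|01⟩ - 1/2|10⟩ + 1/2|11⟩

H⊗2 gives amp(|y⟩) = (1/2) Σ_x (−1)^(x·y) amp(|x⟩), where x·y is the number of positions in which both x and y have a 1.
|00⟩: (1)/2 = 1/2
|01⟩: (-1)/2 = -1/2
|10⟩: (-1)/2 = -1/2
|11⟩: (1)/2 = 1/2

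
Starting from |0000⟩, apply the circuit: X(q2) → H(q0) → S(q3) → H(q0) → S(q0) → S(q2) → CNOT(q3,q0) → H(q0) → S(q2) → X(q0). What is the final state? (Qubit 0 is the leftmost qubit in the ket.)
-1/√2|0010⟩ - 1/√2|1010⟩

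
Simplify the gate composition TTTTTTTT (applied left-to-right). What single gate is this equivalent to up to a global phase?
I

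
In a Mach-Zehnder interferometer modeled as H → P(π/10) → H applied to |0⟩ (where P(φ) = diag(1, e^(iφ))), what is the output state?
(0.9755 + 0.1545i)|0⟩ + (0.02447 - 0.1545i)|1⟩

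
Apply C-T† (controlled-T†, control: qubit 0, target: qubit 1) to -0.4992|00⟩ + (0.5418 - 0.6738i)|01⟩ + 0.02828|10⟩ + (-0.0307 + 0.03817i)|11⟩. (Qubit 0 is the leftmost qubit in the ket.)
-0.4992|00⟩ + (0.5418 - 0.6738i)|01⟩ + 0.02828|10⟩ + (0.005282 + 0.0487i)|11⟩

C-T† leaves the control-|0⟩ kets |00⟩, |01⟩ unchanged and applies T† to qubit 1 on the control-|1⟩ pair (|10⟩, |11⟩).
T† = [[1, 0], [0, (1/√2 - (1/√2)i)]].
With a = amp(|10⟩) = 0.02828 and b = amp(|11⟩) = (-0.0307 + 0.03817i):
new amp(|10⟩) = (1)·a = 0.02828
new amp(|11⟩) = (1/√2 - (1/√2)i)·b = (0.005282 + 0.0487i)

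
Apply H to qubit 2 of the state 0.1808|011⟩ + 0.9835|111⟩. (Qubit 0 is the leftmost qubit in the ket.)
0.1278|010⟩ - 0.1278|011⟩ + 0.6954|110⟩ - 0.6954|111⟩

H on qubit 2 mixes each pair of kets that differ only in qubit 2: amplitudes (a, b) of (|…0…⟩, |…1…⟩) become ((a + b)/√2, (a − b)/√2). Kets absent from the input have amplitude 0.
(|010⟩, |011⟩): (a, b) = (0, 0.1808) → (0.1278, -0.1278)
(|110⟩, |111⟩): (a, b) = (0, 0.9835) → (0.6954, -0.6954)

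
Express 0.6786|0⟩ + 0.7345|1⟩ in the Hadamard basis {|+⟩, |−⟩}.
0.9992|+⟩ - 0.03953|−⟩

With |ψ⟩ = α|0⟩ + β|1⟩, the Hadamard-basis coefficients are ⟨+|ψ⟩ = (α + β)/√2 and ⟨−|ψ⟩ = (α − β)/√2.
Here α = 0.6786, β = 0.7345: (α + β)/√2 = 0.9992, (α − β)/√2 = -0.03953.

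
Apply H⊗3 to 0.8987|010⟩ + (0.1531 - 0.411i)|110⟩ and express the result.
(0.3719 - 0.1453i)|000⟩ + (0.3719 - 0.1453i)|001⟩ + (-0.3719 + 0.1453i)|010⟩ + (-0.3719 + 0.1453i)|011⟩ + (0.2636 + 0.1453i)|100⟩ + (0.2636 + 0.1453i)|101⟩ + (-0.2636 - 0.1453i)|110⟩ + (-0.2636 - 0.1453i)|111⟩

H⊗3 gives amp(|y⟩) = (1/2√2) Σ_x (−1)^(x·y) amp(|x⟩), where x·y is the number of positions in which both x and y have a 1.
|000⟩: (0.8987 + (0.1531 - 0.411i))/(2√2) = (0.3719 - 0.1453i)
|001⟩: (0.8987 + (0.1531 - 0.411i))/(2√2) = (0.3719 - 0.1453i)
|010⟩: (-0.8987 - (0.1531 - 0.411i))/(2√2) = (-0.3719 + 0.1453i)
|011⟩: (-0.8987 - (0.1531 - 0.411i))/(2√2) = (-0.3719 + 0.1453i)
|100⟩: (0.8987 - (0.1531 - 0.411i))/(2√2) = (0.2636 + 0.1453i)
|101⟩: (0.8987 - (0.1531 - 0.411i))/(2√2) = (0.2636 + 0.1453i)
|110⟩: (-0.8987 + (0.1531 - 0.411i))/(2√2) = (-0.2636 - 0.1453i)
|111⟩: (-0.8987 + (0.1531 - 0.411i))/(2√2) = (-0.2636 - 0.1453i)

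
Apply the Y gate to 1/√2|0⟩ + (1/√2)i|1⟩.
1/√2|0⟩ + (1/√2)i|1⟩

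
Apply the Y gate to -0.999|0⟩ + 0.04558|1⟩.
-0.04558i|0⟩ - 0.999i|1⟩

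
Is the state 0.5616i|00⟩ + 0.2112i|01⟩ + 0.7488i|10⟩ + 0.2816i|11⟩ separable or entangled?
Separable

Writing the state as a|00⟩ + b|01⟩ + c|10⟩ + d|11⟩, it is a product state iff ad − bc = 0.
Here (a, b, c, d) = (0.5616i, 0.2112i, 0.7488i, 0.2816i): ad − bc = (0.5616i)(0.2816i) − (0.2112i)(0.7488i) = 0, so the state is separable.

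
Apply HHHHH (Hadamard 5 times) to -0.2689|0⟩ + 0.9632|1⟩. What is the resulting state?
0.4909|0⟩ - 0.8712|1⟩

H² = I, so H^5 = H: a single Hadamard. With (a, b) = (-0.2689, 0.9632), H gives ((a + b)/√2, (a − b)/√2) = (0.4909, -0.8712).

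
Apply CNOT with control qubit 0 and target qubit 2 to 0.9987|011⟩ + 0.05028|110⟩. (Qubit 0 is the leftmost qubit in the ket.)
0.9987|011⟩ + 0.05028|111⟩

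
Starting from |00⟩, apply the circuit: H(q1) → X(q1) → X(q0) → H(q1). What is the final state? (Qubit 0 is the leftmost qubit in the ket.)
|10⟩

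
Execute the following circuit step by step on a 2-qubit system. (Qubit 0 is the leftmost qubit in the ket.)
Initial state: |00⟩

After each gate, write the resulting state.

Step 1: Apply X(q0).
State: |10⟩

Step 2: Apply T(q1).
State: |10⟩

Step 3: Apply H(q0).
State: 1/√2|00⟩ - 1/√2|10⟩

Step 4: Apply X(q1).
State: 1/√2|01⟩ - 1/√2|11⟩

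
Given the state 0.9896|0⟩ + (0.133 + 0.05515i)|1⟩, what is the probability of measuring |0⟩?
0.9793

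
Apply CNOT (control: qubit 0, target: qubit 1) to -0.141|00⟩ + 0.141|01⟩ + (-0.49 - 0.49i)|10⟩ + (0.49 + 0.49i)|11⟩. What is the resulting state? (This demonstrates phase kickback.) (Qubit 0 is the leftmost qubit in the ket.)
-0.141|00⟩ + 0.141|01⟩ + (0.49 + 0.49i)|10⟩ + (-0.49 - 0.49i)|11⟩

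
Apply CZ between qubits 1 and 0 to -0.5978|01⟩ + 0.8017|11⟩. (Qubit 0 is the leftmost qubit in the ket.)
-0.5978|01⟩ - 0.8017|11⟩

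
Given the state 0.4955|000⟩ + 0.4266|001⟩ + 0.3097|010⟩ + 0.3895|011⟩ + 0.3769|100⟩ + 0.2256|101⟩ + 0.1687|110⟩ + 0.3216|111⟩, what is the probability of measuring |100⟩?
0.1421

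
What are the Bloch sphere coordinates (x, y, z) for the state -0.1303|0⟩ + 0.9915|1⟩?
(-0.2584, 0, -0.9661)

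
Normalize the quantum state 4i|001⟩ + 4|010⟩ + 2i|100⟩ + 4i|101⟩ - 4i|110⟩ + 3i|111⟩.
0.4558i|001⟩ + 0.4558|010⟩ + 0.2279i|100⟩ + 0.4558i|101⟩ - 0.4558i|110⟩ + 0.3419i|111⟩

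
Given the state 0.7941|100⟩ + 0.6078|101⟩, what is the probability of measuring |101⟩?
0.3694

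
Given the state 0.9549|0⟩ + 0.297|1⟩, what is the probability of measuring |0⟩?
0.9118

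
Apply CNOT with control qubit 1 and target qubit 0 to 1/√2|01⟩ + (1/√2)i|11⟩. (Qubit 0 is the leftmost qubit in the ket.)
(1/√2)i|01⟩ + 1/√2|11⟩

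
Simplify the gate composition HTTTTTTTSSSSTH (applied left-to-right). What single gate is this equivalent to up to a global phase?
I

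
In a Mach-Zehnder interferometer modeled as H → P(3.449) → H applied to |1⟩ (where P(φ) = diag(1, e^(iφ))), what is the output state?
(0.9766 + 0.1513i)|0⟩ + (0.02344 - 0.1513i)|1⟩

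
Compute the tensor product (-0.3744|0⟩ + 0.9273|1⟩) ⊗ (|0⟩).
-0.3744|00⟩ + 0.9273|10⟩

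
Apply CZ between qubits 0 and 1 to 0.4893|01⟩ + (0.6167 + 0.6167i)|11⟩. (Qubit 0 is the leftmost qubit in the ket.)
0.4893|01⟩ + (-0.6167 - 0.6167i)|11⟩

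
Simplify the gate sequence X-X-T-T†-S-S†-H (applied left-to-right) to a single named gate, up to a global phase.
H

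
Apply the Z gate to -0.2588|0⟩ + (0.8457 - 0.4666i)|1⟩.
-0.2588|0⟩ + (-0.8457 + 0.4666i)|1⟩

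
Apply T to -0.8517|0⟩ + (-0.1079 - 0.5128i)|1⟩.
-0.8517|0⟩ + (0.2863 - 0.4389i)|1⟩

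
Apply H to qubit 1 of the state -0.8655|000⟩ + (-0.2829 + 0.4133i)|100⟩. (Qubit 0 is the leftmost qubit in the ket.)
-0.612|000⟩ - 0.612|010⟩ + (-0.2 + 0.2922i)|100⟩ + (-0.2 + 0.2922i)|110⟩

H on qubit 1 mixes each pair of kets that differ only in qubit 1: amplitudes (a, b) of (|…0…⟩, |…1…⟩) become ((a + b)/√2, (a − b)/√2). Kets absent from the input have amplitude 0.
(|000⟩, |010⟩): (a, b) = (-0.8655, 0) → (-0.612, -0.612)
(|100⟩, |110⟩): (a, b) = ((-0.2829 + 0.4133i), 0) → ((-0.2 + 0.2922i), (-0.2 + 0.2922i))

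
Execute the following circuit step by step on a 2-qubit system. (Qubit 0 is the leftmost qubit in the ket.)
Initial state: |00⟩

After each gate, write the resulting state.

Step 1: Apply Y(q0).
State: i|10⟩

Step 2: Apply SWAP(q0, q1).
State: i|01⟩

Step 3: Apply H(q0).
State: (1/√2)i|01⟩ + (1/√2)i|11⟩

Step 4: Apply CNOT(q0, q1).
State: (1/√2)i|01⟩ + (1/√2)i|10⟩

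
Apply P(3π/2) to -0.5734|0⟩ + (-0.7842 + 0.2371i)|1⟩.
-0.5734|0⟩ + (0.2371 + 0.7842i)|1⟩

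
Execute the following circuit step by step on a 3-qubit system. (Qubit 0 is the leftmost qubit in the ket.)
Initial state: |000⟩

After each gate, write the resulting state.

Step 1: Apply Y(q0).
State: i|100⟩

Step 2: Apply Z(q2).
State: i|100⟩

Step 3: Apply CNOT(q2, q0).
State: i|100⟩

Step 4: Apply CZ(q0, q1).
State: i|100⟩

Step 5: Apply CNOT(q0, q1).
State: i|110⟩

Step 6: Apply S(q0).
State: -|110⟩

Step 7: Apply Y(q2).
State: -i|111⟩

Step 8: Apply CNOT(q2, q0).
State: -i|011⟩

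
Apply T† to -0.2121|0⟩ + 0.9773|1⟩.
-0.2121|0⟩ + (0.6911 - 0.6911i)|1⟩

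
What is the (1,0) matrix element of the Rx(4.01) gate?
-0.9072i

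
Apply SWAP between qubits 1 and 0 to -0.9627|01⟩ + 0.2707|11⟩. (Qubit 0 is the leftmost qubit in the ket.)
-0.9627|10⟩ + 0.2707|11⟩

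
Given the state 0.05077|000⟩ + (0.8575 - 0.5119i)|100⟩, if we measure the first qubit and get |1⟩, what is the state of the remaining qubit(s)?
(0.8586 - 0.5126i)|00⟩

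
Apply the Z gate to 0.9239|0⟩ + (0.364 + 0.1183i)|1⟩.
0.9239|0⟩ + (-0.364 - 0.1183i)|1⟩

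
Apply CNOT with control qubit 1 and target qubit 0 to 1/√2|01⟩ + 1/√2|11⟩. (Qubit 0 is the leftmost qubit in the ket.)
1/√2|01⟩ + 1/√2|11⟩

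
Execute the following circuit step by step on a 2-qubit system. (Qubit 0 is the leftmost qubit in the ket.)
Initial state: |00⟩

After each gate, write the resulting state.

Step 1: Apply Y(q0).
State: i|10⟩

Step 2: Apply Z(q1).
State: i|10⟩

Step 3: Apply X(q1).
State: i|11⟩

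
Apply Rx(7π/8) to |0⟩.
0.1951|0⟩ - 0.9808i|1⟩

Rx(7π/8) = [[cos(θ/2), −i·sin(θ/2)], [−i·sin(θ/2), cos(θ/2)]]; θ = 7π/8, cos(θ/2) ≈ 0.19509, sin(θ/2) ≈ 0.980785.
With a = amp(|0⟩) = 1 and b = amp(|1⟩) = 0:
new amp(|0⟩) = (0.19509)·a + (-0.980785i)·b = 0.1951
new amp(|1⟩) = (-0.980785i)·a + (0.19509)·b = -0.9808i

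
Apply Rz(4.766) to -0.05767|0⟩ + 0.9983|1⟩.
(0.04186 + 0.03967i)|0⟩ + (-0.7246 + 0.6867i)|1⟩

Rz(4.766) = [[e^(−iθ/2), 0], [0, e^(iθ/2)]] with e^(±iθ/2) = cos(θ/2) ± i·sin(θ/2); θ = 4.766, cos(θ/2) ≈ -0.725805, sin(θ/2) ≈ 0.687901.
With a = amp(|0⟩) = -0.05767 and b = amp(|1⟩) = 0.9983:
new amp(|0⟩) = (-0.725805 - 0.687901i)·a = (0.04186 + 0.03967i)
new amp(|1⟩) = (-0.725805 + 0.687901i)·b = (-0.7246 + 0.6867i)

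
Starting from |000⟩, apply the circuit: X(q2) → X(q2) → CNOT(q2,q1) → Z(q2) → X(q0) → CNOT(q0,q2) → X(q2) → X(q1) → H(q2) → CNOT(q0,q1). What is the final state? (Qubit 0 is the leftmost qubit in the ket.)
1/√2|100⟩ + 1/√2|101⟩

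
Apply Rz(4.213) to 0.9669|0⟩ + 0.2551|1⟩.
(-0.4936 - 0.8314i)|0⟩ + (-0.1302 + 0.2194i)|1⟩

Rz(4.213) = [[e^(−iθ/2), 0], [0, e^(iθ/2)]] with e^(±iθ/2) = cos(θ/2) ± i·sin(θ/2); θ = 4.213, cos(θ/2) ≈ -0.510446, sin(θ/2) ≈ 0.85991.
With a = amp(|0⟩) = 0.9669 and b = amp(|1⟩) = 0.2551:
new amp(|0⟩) = (-0.510446 - 0.85991i)·a = (-0.4936 - 0.8314i)
new amp(|1⟩) = (-0.510446 + 0.85991i)·b = (-0.1302 + 0.2194i)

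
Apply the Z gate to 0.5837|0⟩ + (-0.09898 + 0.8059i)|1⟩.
0.5837|0⟩ + (0.09898 - 0.8059i)|1⟩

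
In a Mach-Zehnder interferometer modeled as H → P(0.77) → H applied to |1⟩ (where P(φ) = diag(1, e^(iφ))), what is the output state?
(0.141 - 0.3481i)|0⟩ + (0.859 + 0.3481i)|1⟩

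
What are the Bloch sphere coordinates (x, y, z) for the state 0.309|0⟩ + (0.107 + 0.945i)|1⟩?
(0.06613, 0.584, -0.809)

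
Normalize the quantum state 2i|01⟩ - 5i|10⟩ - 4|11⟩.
0.2981i|01⟩ - 0.7454i|10⟩ - 0.5963|11⟩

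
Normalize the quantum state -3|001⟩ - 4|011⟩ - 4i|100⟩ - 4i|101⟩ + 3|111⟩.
-0.3693|001⟩ - 0.4924|011⟩ - 0.4924i|100⟩ - 0.4924i|101⟩ + 0.3693|111⟩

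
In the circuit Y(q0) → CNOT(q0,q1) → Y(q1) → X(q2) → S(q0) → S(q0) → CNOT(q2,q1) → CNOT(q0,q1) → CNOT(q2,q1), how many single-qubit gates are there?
5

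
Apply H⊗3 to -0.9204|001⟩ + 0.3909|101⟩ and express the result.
-0.1872|000⟩ + 0.1872|001⟩ - 0.1872|010⟩ + 0.1872|011⟩ - 0.4636|100⟩ + 0.4636|101⟩ - 0.4636|110⟩ + 0.4636|111⟩

H⊗3 gives amp(|y⟩) = (1/2√2) Σ_x (−1)^(x·y) amp(|x⟩), where x·y is the number of positions in which both x and y have a 1.
|000⟩: (-0.9204 + 0.3909)/(2√2) = -0.1872
|001⟩: (0.9204 - 0.3909)/(2√2) = 0.1872
|010⟩: (-0.9204 + 0.3909)/(2√2) = -0.1872
|011⟩: (0.9204 - 0.3909)/(2√2) = 0.1872
|100⟩: (-0.9204 - 0.3909)/(2√2) = -0.4636
|101⟩: (0.9204 + 0.3909)/(2√2) = 0.4636
|110⟩: (-0.9204 - 0.3909)/(2√2) = -0.4636
|111⟩: (0.9204 + 0.3909)/(2√2) = 0.4636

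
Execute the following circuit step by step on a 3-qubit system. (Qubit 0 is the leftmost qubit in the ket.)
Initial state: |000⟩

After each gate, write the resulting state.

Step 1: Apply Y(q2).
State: i|001⟩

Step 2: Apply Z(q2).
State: -i|001⟩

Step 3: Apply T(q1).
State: -i|001⟩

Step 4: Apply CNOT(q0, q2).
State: -i|001⟩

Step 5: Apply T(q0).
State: -i|001⟩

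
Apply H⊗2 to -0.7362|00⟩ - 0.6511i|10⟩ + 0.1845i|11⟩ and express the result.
(-0.3681 - 0.2333i)|00⟩ + (-0.3681 - 0.4178i)|01⟩ + (-0.3681 + 0.2333i)|10⟩ + (-0.3681 + 0.4178i)|11⟩

H⊗2 gives amp(|y⟩) = (1/2) Σ_x (−1)^(x·y) amp(|x⟩), where x·y is the number of positions in which both x and y have a 1.
|00⟩: (-0.7362 - 0.6511i + 0.1845i)/2 = (-0.3681 - 0.2333i)
|01⟩: (-0.7362 - 0.6511i - 0.1845i)/2 = (-0.3681 - 0.4178i)
|10⟩: (-0.7362 + 0.6511i - 0.1845i)/2 = (-0.3681 + 0.2333i)
|11⟩: (-0.7362 + 0.6511i + 0.1845i)/2 = (-0.3681 + 0.4178i)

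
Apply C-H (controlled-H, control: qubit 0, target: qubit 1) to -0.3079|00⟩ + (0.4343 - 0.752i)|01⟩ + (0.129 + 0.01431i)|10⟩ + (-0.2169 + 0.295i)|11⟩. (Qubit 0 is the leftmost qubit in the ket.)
-0.3079|00⟩ + (0.4343 - 0.752i)|01⟩ + (-0.06215 + 0.2187i)|10⟩ + (0.2446 - 0.1985i)|11⟩

C-H leaves the control-|0⟩ kets |00⟩, |01⟩ unchanged and applies H to qubit 1 on the control-|1⟩ pair (|10⟩, |11⟩).
H = [[1/√2, 1/√2], [1/√2, -1/√2]].
With a = amp(|10⟩) = (0.129 + 0.01431i) and b = amp(|11⟩) = (-0.2169 + 0.295i):
new amp(|10⟩) = (1/√2)·a + (1/√2)·b = (-0.06215 + 0.2187i)
new amp(|11⟩) = (1/√2)·a + (-1/√2)·b = (0.2446 - 0.1985i)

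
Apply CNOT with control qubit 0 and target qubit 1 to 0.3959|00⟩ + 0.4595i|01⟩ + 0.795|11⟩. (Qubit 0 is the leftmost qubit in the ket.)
0.3959|00⟩ + 0.4595i|01⟩ + 0.795|10⟩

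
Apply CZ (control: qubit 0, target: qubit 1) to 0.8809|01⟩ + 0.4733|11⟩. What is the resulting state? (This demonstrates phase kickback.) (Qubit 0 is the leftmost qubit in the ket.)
0.8809|01⟩ - 0.4733|11⟩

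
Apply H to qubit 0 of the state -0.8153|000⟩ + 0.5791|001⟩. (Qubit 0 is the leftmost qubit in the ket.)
-0.5765|000⟩ + 0.4095|001⟩ - 0.5765|100⟩ + 0.4095|101⟩

H on qubit 0 mixes each pair of kets that differ only in qubit 0: amplitudes (a, b) of (|…0…⟩, |…1…⟩) become ((a + b)/√2, (a − b)/√2). Kets absent from the input have amplitude 0.
(|000⟩, |100⟩): (a, b) = (-0.8153, 0) → (-0.5765, -0.5765)
(|001⟩, |101⟩): (a, b) = (0.5791, 0) → (0.4095, 0.4095)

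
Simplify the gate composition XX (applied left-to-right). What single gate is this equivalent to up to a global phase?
I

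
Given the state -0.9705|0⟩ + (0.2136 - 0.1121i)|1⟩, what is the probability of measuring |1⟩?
0.05819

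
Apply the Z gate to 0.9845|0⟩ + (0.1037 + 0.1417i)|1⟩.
0.9845|0⟩ + (-0.1037 - 0.1417i)|1⟩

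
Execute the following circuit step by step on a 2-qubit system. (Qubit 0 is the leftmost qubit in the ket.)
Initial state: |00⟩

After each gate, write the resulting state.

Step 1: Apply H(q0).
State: 1/√2|00⟩ + 1/√2|10⟩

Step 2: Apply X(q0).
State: 1/√2|00⟩ + 1/√2|10⟩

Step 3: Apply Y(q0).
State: -(1/√2)i|00⟩ + (1/√2)i|10⟩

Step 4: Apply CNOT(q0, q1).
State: -(1/√2)i|00⟩ + (1/√2)i|11⟩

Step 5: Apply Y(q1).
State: 1/√2|01⟩ + 1/√2|10⟩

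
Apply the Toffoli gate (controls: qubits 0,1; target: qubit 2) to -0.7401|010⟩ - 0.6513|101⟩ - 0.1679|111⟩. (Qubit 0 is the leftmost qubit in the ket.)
-0.7401|010⟩ - 0.6513|101⟩ - 0.1679|110⟩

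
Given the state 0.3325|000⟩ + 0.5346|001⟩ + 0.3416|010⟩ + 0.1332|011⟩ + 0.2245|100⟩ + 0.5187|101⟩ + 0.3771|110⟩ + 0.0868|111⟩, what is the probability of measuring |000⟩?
0.1106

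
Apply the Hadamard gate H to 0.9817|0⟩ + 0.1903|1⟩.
0.8287|0⟩ + 0.5596|1⟩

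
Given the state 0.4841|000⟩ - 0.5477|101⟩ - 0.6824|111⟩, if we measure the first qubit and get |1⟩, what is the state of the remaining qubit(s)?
-0.6259|01⟩ - 0.7799|11⟩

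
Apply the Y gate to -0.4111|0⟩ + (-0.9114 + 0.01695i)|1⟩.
(0.01695 + 0.9114i)|0⟩ - 0.4111i|1⟩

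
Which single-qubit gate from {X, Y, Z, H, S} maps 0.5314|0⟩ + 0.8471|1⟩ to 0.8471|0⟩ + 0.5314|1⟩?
X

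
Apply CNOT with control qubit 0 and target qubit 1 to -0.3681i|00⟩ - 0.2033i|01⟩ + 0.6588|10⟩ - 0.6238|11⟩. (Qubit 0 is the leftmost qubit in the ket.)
-0.3681i|00⟩ - 0.2033i|01⟩ - 0.6238|10⟩ + 0.6588|11⟩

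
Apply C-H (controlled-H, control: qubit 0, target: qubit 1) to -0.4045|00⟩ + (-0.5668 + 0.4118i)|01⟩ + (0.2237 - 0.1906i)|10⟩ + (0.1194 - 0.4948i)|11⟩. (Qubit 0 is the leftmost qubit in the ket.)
-0.4045|00⟩ + (-0.5668 + 0.4118i)|01⟩ + (0.2426 - 0.4847i)|10⟩ + (0.07375 + 0.2151i)|11⟩

C-H leaves the control-|0⟩ kets |00⟩, |01⟩ unchanged and applies H to qubit 1 on the control-|1⟩ pair (|10⟩, |11⟩).
H = [[1/√2, 1/√2], [1/√2, -1/√2]].
With a = amp(|10⟩) = (0.2237 - 0.1906i) and b = amp(|11⟩) = (0.1194 - 0.4948i):
new amp(|10⟩) = (1/√2)·a + (1/√2)·b = (0.2426 - 0.4847i)
new amp(|11⟩) = (1/√2)·a + (-1/√2)·b = (0.07375 + 0.2151i)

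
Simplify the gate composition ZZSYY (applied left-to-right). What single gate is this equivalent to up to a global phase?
S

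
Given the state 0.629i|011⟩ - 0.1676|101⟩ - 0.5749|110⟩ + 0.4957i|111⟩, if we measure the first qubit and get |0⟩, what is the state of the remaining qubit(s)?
i|11⟩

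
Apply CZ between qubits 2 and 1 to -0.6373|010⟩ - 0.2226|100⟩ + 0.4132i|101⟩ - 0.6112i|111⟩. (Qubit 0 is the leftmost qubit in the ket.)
-0.6373|010⟩ - 0.2226|100⟩ + 0.4132i|101⟩ + 0.6112i|111⟩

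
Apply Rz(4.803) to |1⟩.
(-0.7384 + 0.6744i)|1⟩

Rz(4.803) = [[e^(−iθ/2), 0], [0, e^(iθ/2)]] with e^(±iθ/2) = cos(θ/2) ± i·sin(θ/2); θ = 4.803, cos(θ/2) ≈ -0.738406, sin(θ/2) ≈ 0.674356.
With a = amp(|0⟩) = 0 and b = amp(|1⟩) = 1:
new amp(|0⟩) = (-0.738406 - 0.674356i)·a = 0
new amp(|1⟩) = (-0.738406 + 0.674356i)·b = (-0.7384 + 0.6744i)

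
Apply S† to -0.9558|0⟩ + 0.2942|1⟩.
-0.9558|0⟩ - 0.2942i|1⟩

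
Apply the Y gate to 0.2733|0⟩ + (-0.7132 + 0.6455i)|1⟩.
(0.6455 + 0.7132i)|0⟩ + 0.2733i|1⟩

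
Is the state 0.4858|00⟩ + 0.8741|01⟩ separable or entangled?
Separable

Writing the state as a|00⟩ + b|01⟩ + c|10⟩ + d|11⟩, it is a product state iff ad − bc = 0.
Here (a, b, c, d) = (0.4858, 0.8741, 0, 0): ad − bc = (0.4858)(0) − (0.8741)(0) = 0, so the state is separable.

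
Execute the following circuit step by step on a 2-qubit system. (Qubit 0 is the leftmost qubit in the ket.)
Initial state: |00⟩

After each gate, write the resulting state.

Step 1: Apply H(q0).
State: 1/√2|00⟩ + 1/√2|10⟩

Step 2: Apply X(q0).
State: 1/√2|00⟩ + 1/√2|10⟩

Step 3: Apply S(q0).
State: 1/√2|00⟩ + (1/√2)i|10⟩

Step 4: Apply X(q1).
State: 1/√2|01⟩ + (1/√2)i|11⟩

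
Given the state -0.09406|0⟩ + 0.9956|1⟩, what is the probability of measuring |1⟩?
0.9912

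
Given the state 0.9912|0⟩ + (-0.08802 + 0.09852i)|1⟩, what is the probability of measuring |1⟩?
0.01745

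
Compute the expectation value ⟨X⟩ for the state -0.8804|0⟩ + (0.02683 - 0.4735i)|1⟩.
-0.04724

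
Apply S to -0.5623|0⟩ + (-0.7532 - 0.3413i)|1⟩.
-0.5623|0⟩ + (0.3413 - 0.7532i)|1⟩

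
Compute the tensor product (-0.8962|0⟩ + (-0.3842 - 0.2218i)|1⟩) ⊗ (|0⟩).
-0.8962|00⟩ + (-0.3842 - 0.2218i)|10⟩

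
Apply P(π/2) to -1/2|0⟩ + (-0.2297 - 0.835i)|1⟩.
-1/2|0⟩ + (0.835 - 0.2297i)|1⟩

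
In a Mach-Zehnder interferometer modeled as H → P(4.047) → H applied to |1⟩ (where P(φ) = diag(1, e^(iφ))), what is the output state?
(0.8087 + 0.3933i)|0⟩ + (0.1913 - 0.3933i)|1⟩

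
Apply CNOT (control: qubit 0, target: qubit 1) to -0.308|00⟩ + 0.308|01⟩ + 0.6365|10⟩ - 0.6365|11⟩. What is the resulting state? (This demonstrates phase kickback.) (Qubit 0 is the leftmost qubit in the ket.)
-0.308|00⟩ + 0.308|01⟩ - 0.6365|10⟩ + 0.6365|11⟩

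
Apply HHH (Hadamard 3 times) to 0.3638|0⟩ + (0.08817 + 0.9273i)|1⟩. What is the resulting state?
(0.3196 + 0.6557i)|0⟩ + (0.1949 - 0.6557i)|1⟩

H² = I, so H^3 = H: a single Hadamard. With (a, b) = (0.3638, (0.08817 + 0.9273i)), H gives ((a + b)/√2, (a − b)/√2) = ((0.3196 + 0.6557i), (0.1949 - 0.6557i)).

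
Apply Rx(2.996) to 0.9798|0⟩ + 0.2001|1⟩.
(0.07126 - 0.1996i)|0⟩ + (0.01455 - 0.9772i)|1⟩

Rx(2.996) = [[cos(θ/2), −i·sin(θ/2)], [−i·sin(θ/2), cos(θ/2)]]; θ = 2.996, cos(θ/2) ≈ 0.072732, sin(θ/2) ≈ 0.997352.
With a = amp(|0⟩) = 0.9798 and b = amp(|1⟩) = 0.2001:
new amp(|0⟩) = (0.072732)·a + (-0.997352i)·b = (0.07126 - 0.1996i)
new amp(|1⟩) = (-0.997352i)·a + (0.072732)·b = (0.01455 - 0.9772i)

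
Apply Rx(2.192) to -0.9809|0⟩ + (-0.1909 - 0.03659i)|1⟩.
(-0.481 + 0.1698i)|0⟩ + (-0.08727 + 0.8557i)|1⟩

Rx(2.192) = [[cos(θ/2), −i·sin(θ/2)], [−i·sin(θ/2), cos(θ/2)]]; θ = 2.192, cos(θ/2) ≈ 0.457157, sin(θ/2) ≈ 0.889386.
With a = amp(|0⟩) = -0.9809 and b = amp(|1⟩) = (-0.1909 - 0.03659i):
new amp(|0⟩) = (0.457157)·a + (-0.889386i)·b = (-0.481 + 0.1698i)
new amp(|1⟩) = (-0.889386i)·a + (0.457157)·b = (-0.08727 + 0.8557i)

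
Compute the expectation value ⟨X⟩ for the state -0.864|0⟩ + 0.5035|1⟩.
-0.87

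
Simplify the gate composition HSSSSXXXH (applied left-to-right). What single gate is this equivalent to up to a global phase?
Z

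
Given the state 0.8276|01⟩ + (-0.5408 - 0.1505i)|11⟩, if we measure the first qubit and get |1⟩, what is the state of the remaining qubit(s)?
(-0.9634 - 0.2681i)|1⟩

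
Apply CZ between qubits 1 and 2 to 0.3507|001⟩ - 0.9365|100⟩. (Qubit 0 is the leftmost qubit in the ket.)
0.3507|001⟩ - 0.9365|100⟩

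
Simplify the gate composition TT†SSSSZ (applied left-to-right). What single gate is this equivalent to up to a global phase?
Z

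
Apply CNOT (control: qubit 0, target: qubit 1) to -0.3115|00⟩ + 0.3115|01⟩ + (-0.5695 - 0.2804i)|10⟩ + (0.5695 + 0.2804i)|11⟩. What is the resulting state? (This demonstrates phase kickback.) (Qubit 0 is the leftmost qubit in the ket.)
-0.3115|00⟩ + 0.3115|01⟩ + (0.5695 + 0.2804i)|10⟩ + (-0.5695 - 0.2804i)|11⟩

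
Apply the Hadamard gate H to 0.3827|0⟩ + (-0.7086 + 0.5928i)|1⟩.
(-0.2304 + 0.4192i)|0⟩ + (0.7717 - 0.4192i)|1⟩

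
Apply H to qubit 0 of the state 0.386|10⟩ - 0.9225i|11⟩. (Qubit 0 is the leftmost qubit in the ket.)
0.2729|00⟩ - 0.6523i|01⟩ - 0.2729|10⟩ + 0.6523i|11⟩

H on qubit 0 mixes each pair of kets that differ only in qubit 0: amplitudes (a, b) of (|…0…⟩, |…1…⟩) become ((a + b)/√2, (a − b)/√2). Kets absent from the input have amplitude 0.
(|00⟩, |10⟩): (a, b) = (0, 0.386) → (0.2729, -0.2729)
(|01⟩, |11⟩): (a, b) = (0, -0.9225i) → (-0.6523i, 0.6523i)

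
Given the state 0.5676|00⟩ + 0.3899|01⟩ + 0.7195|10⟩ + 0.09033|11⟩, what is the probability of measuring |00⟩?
0.3222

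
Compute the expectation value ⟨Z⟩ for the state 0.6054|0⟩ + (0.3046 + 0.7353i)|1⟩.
-0.2669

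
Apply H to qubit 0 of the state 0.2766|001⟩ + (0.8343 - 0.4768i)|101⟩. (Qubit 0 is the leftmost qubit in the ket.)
(0.7855 - 0.3371i)|001⟩ + (-0.3944 + 0.3371i)|101⟩

H on qubit 0 mixes each pair of kets that differ only in qubit 0: amplitudes (a, b) of (|…0…⟩, |…1…⟩) become ((a + b)/√2, (a − b)/√2). Kets absent from the input have amplitude 0.
(|001⟩, |101⟩): (a, b) = (0.2766, (0.8343 - 0.4768i)) → ((0.7855 - 0.3371i), (-0.3944 + 0.3371i))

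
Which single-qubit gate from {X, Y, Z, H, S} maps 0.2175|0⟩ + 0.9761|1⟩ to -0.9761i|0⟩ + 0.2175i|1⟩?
Y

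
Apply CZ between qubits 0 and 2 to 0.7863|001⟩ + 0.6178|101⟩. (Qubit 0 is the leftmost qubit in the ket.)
0.7863|001⟩ - 0.6178|101⟩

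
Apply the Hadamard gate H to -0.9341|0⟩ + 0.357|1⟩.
-0.4081|0⟩ - 0.9129|1⟩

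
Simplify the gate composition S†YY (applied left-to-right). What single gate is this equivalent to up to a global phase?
S†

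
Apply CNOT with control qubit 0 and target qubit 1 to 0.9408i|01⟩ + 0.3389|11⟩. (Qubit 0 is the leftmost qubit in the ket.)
0.9408i|01⟩ + 0.3389|10⟩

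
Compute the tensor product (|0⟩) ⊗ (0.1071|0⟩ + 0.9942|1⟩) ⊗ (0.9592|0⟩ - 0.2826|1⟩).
0.1027|000⟩ - 0.03027|001⟩ + 0.9536|010⟩ - 0.281|011⟩

amp(|b₁b₂…⟩) = product of the factor amplitudes for bits b₁, b₂, …; only kets whose every factor amplitude is nonzero survive.
|000⟩: (1)(0.1071)(0.9592) = 0.1027
|001⟩: (1)(0.1071)(-0.2826) = -0.03027
|010⟩: (1)(0.9942)(0.9592) = 0.9536
|011⟩: (1)(0.9942)(-0.2826) = -0.281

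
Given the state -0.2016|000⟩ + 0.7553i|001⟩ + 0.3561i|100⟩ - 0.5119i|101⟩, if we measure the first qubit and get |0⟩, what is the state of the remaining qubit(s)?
-0.2579|00⟩ + 0.9662i|01⟩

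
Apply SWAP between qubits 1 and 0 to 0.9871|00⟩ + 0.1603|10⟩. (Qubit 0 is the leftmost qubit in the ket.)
0.9871|00⟩ + 0.1603|01⟩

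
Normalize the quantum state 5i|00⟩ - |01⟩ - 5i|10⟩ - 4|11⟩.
0.6108i|00⟩ - 0.1222|01⟩ - 0.6108i|10⟩ - 0.4887|11⟩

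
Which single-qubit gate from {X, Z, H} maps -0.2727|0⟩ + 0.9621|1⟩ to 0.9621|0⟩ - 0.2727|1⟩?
X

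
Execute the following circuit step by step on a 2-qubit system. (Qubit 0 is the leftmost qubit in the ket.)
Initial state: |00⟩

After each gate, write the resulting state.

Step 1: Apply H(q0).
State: 1/√2|00⟩ + 1/√2|10⟩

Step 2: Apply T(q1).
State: 1/√2|00⟩ + 1/√2|10⟩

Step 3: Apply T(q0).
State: 1/√2|00⟩ + (1/2 + (1/2)i)|10⟩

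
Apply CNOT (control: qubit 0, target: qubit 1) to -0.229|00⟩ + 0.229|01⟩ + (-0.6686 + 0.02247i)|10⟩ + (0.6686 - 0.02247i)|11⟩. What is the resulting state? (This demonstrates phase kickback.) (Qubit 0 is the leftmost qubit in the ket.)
-0.229|00⟩ + 0.229|01⟩ + (0.6686 - 0.02247i)|10⟩ + (-0.6686 + 0.02247i)|11⟩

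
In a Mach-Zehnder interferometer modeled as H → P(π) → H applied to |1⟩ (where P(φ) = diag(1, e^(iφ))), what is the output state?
|0⟩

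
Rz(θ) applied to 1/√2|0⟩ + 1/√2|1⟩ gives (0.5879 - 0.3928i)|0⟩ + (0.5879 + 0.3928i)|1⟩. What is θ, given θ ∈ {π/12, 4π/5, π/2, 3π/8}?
3π/8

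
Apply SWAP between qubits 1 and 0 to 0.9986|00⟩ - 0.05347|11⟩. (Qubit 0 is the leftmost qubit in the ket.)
0.9986|00⟩ - 0.05347|11⟩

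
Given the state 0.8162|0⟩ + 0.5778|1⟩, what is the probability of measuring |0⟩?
0.6662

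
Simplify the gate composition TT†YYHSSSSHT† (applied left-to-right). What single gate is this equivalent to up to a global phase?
T†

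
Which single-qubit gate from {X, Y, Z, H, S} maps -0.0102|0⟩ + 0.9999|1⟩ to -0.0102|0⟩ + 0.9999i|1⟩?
S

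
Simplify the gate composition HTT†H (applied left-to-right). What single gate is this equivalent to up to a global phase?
I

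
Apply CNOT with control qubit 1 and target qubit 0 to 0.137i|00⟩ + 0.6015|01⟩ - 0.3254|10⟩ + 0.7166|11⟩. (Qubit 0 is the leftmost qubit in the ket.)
0.137i|00⟩ + 0.7166|01⟩ - 0.3254|10⟩ + 0.6015|11⟩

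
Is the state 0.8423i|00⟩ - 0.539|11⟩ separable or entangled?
Entangled

Writing the state as a|00⟩ + b|01⟩ + c|10⟩ + d|11⟩, it is a product state iff ad − bc = 0.
Here (a, b, c, d) = (0.8423i, 0, 0, -0.539): ad − bc = (0.8423i)(-0.539) − (0)(0) = -0.454i ≠ 0, so the state is entangled.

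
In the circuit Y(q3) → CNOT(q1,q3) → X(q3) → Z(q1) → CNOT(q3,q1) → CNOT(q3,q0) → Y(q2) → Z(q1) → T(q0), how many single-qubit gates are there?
6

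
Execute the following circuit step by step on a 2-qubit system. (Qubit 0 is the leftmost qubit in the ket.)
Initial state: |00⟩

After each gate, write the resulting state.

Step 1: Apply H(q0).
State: 1/√2|00⟩ + 1/√2|10⟩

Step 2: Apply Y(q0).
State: -(1/√2)i|00⟩ + (1/√2)i|10⟩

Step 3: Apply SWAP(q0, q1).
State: -(1/√2)i|00⟩ + (1/√2)i|01⟩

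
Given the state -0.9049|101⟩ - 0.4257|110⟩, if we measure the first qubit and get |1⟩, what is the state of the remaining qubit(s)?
-0.9049|01⟩ - 0.4257|10⟩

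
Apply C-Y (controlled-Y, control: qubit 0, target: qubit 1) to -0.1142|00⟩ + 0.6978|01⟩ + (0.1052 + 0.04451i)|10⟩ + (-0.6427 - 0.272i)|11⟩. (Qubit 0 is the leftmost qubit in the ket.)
-0.1142|00⟩ + 0.6978|01⟩ + (-0.272 + 0.6427i)|10⟩ + (-0.04451 + 0.1052i)|11⟩

C-Y leaves the control-|0⟩ kets |00⟩, |01⟩ unchanged and applies Y to qubit 1 on the control-|1⟩ pair (|10⟩, |11⟩).
Y = [[0, -i], [i, 0]].
With a = amp(|10⟩) = (0.1052 + 0.04451i) and b = amp(|11⟩) = (-0.6427 - 0.272i):
new amp(|10⟩) = (-i)·b = (-0.272 + 0.6427i)
new amp(|11⟩) = (i)·a = (-0.04451 + 0.1052i)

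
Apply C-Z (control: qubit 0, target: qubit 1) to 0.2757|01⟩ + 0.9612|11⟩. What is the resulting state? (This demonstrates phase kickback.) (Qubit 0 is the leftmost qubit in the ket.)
0.2757|01⟩ - 0.9612|11⟩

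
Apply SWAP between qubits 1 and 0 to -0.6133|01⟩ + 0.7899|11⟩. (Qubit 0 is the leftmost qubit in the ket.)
-0.6133|10⟩ + 0.7899|11⟩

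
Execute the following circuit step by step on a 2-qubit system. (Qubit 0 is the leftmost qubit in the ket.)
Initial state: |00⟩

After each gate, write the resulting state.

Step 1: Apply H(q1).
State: 1/√2|00⟩ + 1/√2|01⟩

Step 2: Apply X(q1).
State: 1/√2|00⟩ + 1/√2|01⟩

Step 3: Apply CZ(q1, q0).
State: 1/√2|00⟩ + 1/√2|01⟩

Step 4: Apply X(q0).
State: 1/√2|10⟩ + 1/√2|11⟩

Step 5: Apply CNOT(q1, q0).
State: 1/√2|01⟩ + 1/√2|10⟩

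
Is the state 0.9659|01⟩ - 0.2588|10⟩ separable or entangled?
Entangled

Writing the state as a|00⟩ + b|01⟩ + c|10⟩ + d|11⟩, it is a product state iff ad − bc = 0.
Here (a, b, c, d) = (0, 0.9659, -0.2588, 0): ad − bc = (0)(0) − (0.9659)(-0.2588) = 0.25 ≠ 0, so the state is entangled.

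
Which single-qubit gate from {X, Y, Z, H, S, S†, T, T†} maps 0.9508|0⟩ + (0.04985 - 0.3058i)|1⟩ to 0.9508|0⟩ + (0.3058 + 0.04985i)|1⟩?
S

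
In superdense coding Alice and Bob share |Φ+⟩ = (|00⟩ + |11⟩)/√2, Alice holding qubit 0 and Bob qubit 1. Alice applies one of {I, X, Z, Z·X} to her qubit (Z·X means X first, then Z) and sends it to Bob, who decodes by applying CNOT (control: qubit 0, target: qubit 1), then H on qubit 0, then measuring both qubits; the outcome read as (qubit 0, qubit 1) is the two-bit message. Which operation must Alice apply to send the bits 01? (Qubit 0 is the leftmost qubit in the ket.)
X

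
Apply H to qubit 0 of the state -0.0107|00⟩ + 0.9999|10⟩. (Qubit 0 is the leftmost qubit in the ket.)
0.6995|00⟩ - 0.7146|10⟩

H on qubit 0 mixes each pair of kets that differ only in qubit 0: amplitudes (a, b) of (|…0…⟩, |…1…⟩) become ((a + b)/√2, (a − b)/√2). Kets absent from the input have amplitude 0.
(|00⟩, |10⟩): (a, b) = (-0.0107, 0.9999) → (0.6995, -0.7146)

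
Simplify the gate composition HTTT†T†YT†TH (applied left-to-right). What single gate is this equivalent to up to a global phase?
Y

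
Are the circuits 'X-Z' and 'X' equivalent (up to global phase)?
No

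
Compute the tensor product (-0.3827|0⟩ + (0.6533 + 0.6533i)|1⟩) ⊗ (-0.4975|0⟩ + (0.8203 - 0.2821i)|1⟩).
0.1904|00⟩ + (-0.3139 + 0.108i)|01⟩ + (-0.325 - 0.325i)|10⟩ + (0.7202 + 0.3516i)|11⟩

amp(|b₁b₂…⟩) = product of the factor amplitudes for bits b₁, b₂, …; only kets whose every factor amplitude is nonzero survive.
|00⟩: (-0.3827)(-0.4975) = 0.1904
|01⟩: (-0.3827)(0.8203 - 0.2821i) = (-0.3139 + 0.108i)
|10⟩: (0.6533 + 0.6533i)(-0.4975) = (-0.325 - 0.325i)
|11⟩: (0.6533 + 0.6533i)(0.8203 - 0.2821i) = (0.7202 + 0.3516i)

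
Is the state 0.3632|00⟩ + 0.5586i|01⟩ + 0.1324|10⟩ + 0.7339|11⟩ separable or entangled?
Entangled

Writing the state as a|00⟩ + b|01⟩ + c|10⟩ + d|11⟩, it is a product state iff ad − bc = 0.
Here (a, b, c, d) = (0.3632, 0.5586i, 0.1324, 0.7339): ad − bc = (0.3632)(0.7339) − (0.5586i)(0.1324) = (0.2666 - 0.07396i) ≠ 0, so the state is entangled.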